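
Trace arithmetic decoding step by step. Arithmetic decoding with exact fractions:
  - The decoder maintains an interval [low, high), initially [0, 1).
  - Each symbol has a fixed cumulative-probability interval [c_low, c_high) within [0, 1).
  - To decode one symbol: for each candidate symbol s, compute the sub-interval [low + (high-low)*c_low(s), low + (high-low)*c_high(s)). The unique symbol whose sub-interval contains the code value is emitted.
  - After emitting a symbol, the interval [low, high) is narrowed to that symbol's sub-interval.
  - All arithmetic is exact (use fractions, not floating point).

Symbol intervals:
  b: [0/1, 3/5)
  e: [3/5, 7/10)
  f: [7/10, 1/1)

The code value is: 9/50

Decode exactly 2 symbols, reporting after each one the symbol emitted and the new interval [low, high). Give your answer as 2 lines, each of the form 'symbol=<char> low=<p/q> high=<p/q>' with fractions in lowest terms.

Answer: symbol=b low=0/1 high=3/5
symbol=b low=0/1 high=9/25

Derivation:
Step 1: interval [0/1, 1/1), width = 1/1 - 0/1 = 1/1
  'b': [0/1 + 1/1*0/1, 0/1 + 1/1*3/5) = [0/1, 3/5) <- contains code 9/50
  'e': [0/1 + 1/1*3/5, 0/1 + 1/1*7/10) = [3/5, 7/10)
  'f': [0/1 + 1/1*7/10, 0/1 + 1/1*1/1) = [7/10, 1/1)
  emit 'b', narrow to [0/1, 3/5)
Step 2: interval [0/1, 3/5), width = 3/5 - 0/1 = 3/5
  'b': [0/1 + 3/5*0/1, 0/1 + 3/5*3/5) = [0/1, 9/25) <- contains code 9/50
  'e': [0/1 + 3/5*3/5, 0/1 + 3/5*7/10) = [9/25, 21/50)
  'f': [0/1 + 3/5*7/10, 0/1 + 3/5*1/1) = [21/50, 3/5)
  emit 'b', narrow to [0/1, 9/25)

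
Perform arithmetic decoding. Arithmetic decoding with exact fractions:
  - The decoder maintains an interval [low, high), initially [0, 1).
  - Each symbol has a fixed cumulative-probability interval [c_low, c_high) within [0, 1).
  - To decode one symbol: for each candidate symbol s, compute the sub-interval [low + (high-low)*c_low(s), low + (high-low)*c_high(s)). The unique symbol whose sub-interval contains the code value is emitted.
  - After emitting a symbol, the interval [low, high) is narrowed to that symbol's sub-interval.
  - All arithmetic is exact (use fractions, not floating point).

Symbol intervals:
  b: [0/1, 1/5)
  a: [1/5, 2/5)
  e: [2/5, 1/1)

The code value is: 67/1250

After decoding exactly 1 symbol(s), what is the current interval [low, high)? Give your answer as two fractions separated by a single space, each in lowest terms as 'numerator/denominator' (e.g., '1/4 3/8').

Answer: 0/1 1/5

Derivation:
Step 1: interval [0/1, 1/1), width = 1/1 - 0/1 = 1/1
  'b': [0/1 + 1/1*0/1, 0/1 + 1/1*1/5) = [0/1, 1/5) <- contains code 67/1250
  'a': [0/1 + 1/1*1/5, 0/1 + 1/1*2/5) = [1/5, 2/5)
  'e': [0/1 + 1/1*2/5, 0/1 + 1/1*1/1) = [2/5, 1/1)
  emit 'b', narrow to [0/1, 1/5)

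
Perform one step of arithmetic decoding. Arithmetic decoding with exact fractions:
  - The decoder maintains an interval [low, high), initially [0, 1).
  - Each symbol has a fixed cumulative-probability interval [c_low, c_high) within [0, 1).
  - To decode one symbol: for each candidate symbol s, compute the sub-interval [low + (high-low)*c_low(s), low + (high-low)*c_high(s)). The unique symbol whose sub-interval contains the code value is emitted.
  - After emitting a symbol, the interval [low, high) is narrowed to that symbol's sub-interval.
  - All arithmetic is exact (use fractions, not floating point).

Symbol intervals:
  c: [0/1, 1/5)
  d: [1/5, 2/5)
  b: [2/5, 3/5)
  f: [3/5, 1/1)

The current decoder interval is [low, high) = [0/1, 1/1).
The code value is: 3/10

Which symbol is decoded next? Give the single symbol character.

Interval width = high − low = 1/1 − 0/1 = 1/1
Scaled code = (code − low) / width = (3/10 − 0/1) / 1/1 = 3/10
  c: [0/1, 1/5) 
  d: [1/5, 2/5) ← scaled code falls here ✓
  b: [2/5, 3/5) 
  f: [3/5, 1/1) 

Answer: d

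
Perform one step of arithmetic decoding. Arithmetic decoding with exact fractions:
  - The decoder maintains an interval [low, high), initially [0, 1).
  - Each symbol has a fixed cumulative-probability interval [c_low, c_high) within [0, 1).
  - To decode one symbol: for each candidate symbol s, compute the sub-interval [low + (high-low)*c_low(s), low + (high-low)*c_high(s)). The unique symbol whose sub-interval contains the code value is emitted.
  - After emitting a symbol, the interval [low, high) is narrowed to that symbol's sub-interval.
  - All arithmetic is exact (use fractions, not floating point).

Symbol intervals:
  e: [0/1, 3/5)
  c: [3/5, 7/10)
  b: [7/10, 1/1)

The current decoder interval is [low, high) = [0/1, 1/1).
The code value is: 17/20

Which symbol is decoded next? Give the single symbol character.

Answer: b

Derivation:
Interval width = high − low = 1/1 − 0/1 = 1/1
Scaled code = (code − low) / width = (17/20 − 0/1) / 1/1 = 17/20
  e: [0/1, 3/5) 
  c: [3/5, 7/10) 
  b: [7/10, 1/1) ← scaled code falls here ✓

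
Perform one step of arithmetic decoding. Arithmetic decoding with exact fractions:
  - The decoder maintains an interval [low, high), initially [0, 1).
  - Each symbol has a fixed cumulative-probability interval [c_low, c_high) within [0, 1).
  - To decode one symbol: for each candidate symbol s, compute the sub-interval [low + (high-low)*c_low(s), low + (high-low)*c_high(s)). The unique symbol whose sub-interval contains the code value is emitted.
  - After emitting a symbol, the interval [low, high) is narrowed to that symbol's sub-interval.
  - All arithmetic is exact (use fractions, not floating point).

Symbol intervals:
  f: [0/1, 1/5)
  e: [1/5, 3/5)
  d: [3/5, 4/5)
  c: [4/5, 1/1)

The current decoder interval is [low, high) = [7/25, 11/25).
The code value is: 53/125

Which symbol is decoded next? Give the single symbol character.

Answer: c

Derivation:
Interval width = high − low = 11/25 − 7/25 = 4/25
Scaled code = (code − low) / width = (53/125 − 7/25) / 4/25 = 9/10
  f: [0/1, 1/5) 
  e: [1/5, 3/5) 
  d: [3/5, 4/5) 
  c: [4/5, 1/1) ← scaled code falls here ✓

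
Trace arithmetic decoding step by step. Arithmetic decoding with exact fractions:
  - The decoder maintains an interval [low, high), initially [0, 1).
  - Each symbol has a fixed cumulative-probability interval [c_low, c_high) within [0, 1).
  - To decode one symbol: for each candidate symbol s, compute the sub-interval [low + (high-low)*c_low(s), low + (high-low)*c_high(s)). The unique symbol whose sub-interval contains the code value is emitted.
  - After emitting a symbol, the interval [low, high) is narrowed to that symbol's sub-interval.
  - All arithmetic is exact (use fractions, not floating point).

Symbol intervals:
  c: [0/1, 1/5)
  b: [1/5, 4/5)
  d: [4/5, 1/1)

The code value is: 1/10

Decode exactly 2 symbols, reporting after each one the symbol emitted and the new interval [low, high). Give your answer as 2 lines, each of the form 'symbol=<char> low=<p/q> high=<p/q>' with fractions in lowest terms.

Answer: symbol=c low=0/1 high=1/5
symbol=b low=1/25 high=4/25

Derivation:
Step 1: interval [0/1, 1/1), width = 1/1 - 0/1 = 1/1
  'c': [0/1 + 1/1*0/1, 0/1 + 1/1*1/5) = [0/1, 1/5) <- contains code 1/10
  'b': [0/1 + 1/1*1/5, 0/1 + 1/1*4/5) = [1/5, 4/5)
  'd': [0/1 + 1/1*4/5, 0/1 + 1/1*1/1) = [4/5, 1/1)
  emit 'c', narrow to [0/1, 1/5)
Step 2: interval [0/1, 1/5), width = 1/5 - 0/1 = 1/5
  'c': [0/1 + 1/5*0/1, 0/1 + 1/5*1/5) = [0/1, 1/25)
  'b': [0/1 + 1/5*1/5, 0/1 + 1/5*4/5) = [1/25, 4/25) <- contains code 1/10
  'd': [0/1 + 1/5*4/5, 0/1 + 1/5*1/1) = [4/25, 1/5)
  emit 'b', narrow to [1/25, 4/25)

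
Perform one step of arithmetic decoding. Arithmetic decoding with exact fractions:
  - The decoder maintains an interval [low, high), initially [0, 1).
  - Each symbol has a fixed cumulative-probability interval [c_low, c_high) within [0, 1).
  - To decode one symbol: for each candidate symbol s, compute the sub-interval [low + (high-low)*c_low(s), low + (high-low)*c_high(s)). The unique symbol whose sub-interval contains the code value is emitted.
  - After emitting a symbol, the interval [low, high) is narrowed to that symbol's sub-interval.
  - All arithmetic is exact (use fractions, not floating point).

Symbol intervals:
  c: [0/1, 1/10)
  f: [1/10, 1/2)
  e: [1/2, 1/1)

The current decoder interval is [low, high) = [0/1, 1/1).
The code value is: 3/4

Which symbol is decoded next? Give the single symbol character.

Interval width = high − low = 1/1 − 0/1 = 1/1
Scaled code = (code − low) / width = (3/4 − 0/1) / 1/1 = 3/4
  c: [0/1, 1/10) 
  f: [1/10, 1/2) 
  e: [1/2, 1/1) ← scaled code falls here ✓

Answer: e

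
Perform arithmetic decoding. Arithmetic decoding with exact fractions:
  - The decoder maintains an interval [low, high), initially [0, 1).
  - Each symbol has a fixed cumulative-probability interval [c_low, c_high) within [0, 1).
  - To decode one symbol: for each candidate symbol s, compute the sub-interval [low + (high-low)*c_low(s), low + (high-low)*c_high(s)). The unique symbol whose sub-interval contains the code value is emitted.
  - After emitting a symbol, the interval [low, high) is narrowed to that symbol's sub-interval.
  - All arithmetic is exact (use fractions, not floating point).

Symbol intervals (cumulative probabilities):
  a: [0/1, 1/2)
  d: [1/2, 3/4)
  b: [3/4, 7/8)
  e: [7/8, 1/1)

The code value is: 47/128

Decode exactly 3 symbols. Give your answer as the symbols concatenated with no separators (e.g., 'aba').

Answer: ade

Derivation:
Step 1: interval [0/1, 1/1), width = 1/1 - 0/1 = 1/1
  'a': [0/1 + 1/1*0/1, 0/1 + 1/1*1/2) = [0/1, 1/2) <- contains code 47/128
  'd': [0/1 + 1/1*1/2, 0/1 + 1/1*3/4) = [1/2, 3/4)
  'b': [0/1 + 1/1*3/4, 0/1 + 1/1*7/8) = [3/4, 7/8)
  'e': [0/1 + 1/1*7/8, 0/1 + 1/1*1/1) = [7/8, 1/1)
  emit 'a', narrow to [0/1, 1/2)
Step 2: interval [0/1, 1/2), width = 1/2 - 0/1 = 1/2
  'a': [0/1 + 1/2*0/1, 0/1 + 1/2*1/2) = [0/1, 1/4)
  'd': [0/1 + 1/2*1/2, 0/1 + 1/2*3/4) = [1/4, 3/8) <- contains code 47/128
  'b': [0/1 + 1/2*3/4, 0/1 + 1/2*7/8) = [3/8, 7/16)
  'e': [0/1 + 1/2*7/8, 0/1 + 1/2*1/1) = [7/16, 1/2)
  emit 'd', narrow to [1/4, 3/8)
Step 3: interval [1/4, 3/8), width = 3/8 - 1/4 = 1/8
  'a': [1/4 + 1/8*0/1, 1/4 + 1/8*1/2) = [1/4, 5/16)
  'd': [1/4 + 1/8*1/2, 1/4 + 1/8*3/4) = [5/16, 11/32)
  'b': [1/4 + 1/8*3/4, 1/4 + 1/8*7/8) = [11/32, 23/64)
  'e': [1/4 + 1/8*7/8, 1/4 + 1/8*1/1) = [23/64, 3/8) <- contains code 47/128
  emit 'e', narrow to [23/64, 3/8)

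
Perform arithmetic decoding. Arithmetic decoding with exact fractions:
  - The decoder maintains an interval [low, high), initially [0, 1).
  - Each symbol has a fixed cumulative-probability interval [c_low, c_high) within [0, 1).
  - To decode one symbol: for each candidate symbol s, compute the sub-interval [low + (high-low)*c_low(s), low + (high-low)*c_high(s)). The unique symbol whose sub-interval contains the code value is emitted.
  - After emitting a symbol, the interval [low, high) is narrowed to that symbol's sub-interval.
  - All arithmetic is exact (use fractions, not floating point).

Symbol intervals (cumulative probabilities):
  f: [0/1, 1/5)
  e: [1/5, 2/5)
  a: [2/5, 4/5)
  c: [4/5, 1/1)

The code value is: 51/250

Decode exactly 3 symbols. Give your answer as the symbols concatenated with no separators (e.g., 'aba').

Step 1: interval [0/1, 1/1), width = 1/1 - 0/1 = 1/1
  'f': [0/1 + 1/1*0/1, 0/1 + 1/1*1/5) = [0/1, 1/5)
  'e': [0/1 + 1/1*1/5, 0/1 + 1/1*2/5) = [1/5, 2/5) <- contains code 51/250
  'a': [0/1 + 1/1*2/5, 0/1 + 1/1*4/5) = [2/5, 4/5)
  'c': [0/1 + 1/1*4/5, 0/1 + 1/1*1/1) = [4/5, 1/1)
  emit 'e', narrow to [1/5, 2/5)
Step 2: interval [1/5, 2/5), width = 2/5 - 1/5 = 1/5
  'f': [1/5 + 1/5*0/1, 1/5 + 1/5*1/5) = [1/5, 6/25) <- contains code 51/250
  'e': [1/5 + 1/5*1/5, 1/5 + 1/5*2/5) = [6/25, 7/25)
  'a': [1/5 + 1/5*2/5, 1/5 + 1/5*4/5) = [7/25, 9/25)
  'c': [1/5 + 1/5*4/5, 1/5 + 1/5*1/1) = [9/25, 2/5)
  emit 'f', narrow to [1/5, 6/25)
Step 3: interval [1/5, 6/25), width = 6/25 - 1/5 = 1/25
  'f': [1/5 + 1/25*0/1, 1/5 + 1/25*1/5) = [1/5, 26/125) <- contains code 51/250
  'e': [1/5 + 1/25*1/5, 1/5 + 1/25*2/5) = [26/125, 27/125)
  'a': [1/5 + 1/25*2/5, 1/5 + 1/25*4/5) = [27/125, 29/125)
  'c': [1/5 + 1/25*4/5, 1/5 + 1/25*1/1) = [29/125, 6/25)
  emit 'f', narrow to [1/5, 26/125)

Answer: eff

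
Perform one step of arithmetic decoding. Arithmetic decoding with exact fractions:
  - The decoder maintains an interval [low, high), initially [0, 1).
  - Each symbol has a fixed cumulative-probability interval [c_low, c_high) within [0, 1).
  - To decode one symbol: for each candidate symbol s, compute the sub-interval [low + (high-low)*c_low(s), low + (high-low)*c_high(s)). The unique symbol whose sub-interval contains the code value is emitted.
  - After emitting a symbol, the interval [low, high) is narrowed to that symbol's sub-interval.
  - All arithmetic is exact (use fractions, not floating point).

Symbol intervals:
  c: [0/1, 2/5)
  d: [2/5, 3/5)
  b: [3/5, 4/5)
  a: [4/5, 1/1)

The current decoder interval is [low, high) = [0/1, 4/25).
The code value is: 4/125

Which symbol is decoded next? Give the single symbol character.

Answer: c

Derivation:
Interval width = high − low = 4/25 − 0/1 = 4/25
Scaled code = (code − low) / width = (4/125 − 0/1) / 4/25 = 1/5
  c: [0/1, 2/5) ← scaled code falls here ✓
  d: [2/5, 3/5) 
  b: [3/5, 4/5) 
  a: [4/5, 1/1) 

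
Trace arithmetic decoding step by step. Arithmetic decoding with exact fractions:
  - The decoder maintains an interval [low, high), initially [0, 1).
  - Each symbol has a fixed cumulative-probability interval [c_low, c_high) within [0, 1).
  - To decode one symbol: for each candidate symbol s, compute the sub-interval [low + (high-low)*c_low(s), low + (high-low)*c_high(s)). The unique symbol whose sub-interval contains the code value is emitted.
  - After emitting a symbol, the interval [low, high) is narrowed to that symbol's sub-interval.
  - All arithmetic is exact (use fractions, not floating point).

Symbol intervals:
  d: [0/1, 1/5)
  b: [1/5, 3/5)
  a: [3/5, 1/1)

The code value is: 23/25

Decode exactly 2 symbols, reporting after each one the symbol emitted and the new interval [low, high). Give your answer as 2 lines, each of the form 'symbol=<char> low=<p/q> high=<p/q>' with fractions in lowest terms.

Step 1: interval [0/1, 1/1), width = 1/1 - 0/1 = 1/1
  'd': [0/1 + 1/1*0/1, 0/1 + 1/1*1/5) = [0/1, 1/5)
  'b': [0/1 + 1/1*1/5, 0/1 + 1/1*3/5) = [1/5, 3/5)
  'a': [0/1 + 1/1*3/5, 0/1 + 1/1*1/1) = [3/5, 1/1) <- contains code 23/25
  emit 'a', narrow to [3/5, 1/1)
Step 2: interval [3/5, 1/1), width = 1/1 - 3/5 = 2/5
  'd': [3/5 + 2/5*0/1, 3/5 + 2/5*1/5) = [3/5, 17/25)
  'b': [3/5 + 2/5*1/5, 3/5 + 2/5*3/5) = [17/25, 21/25)
  'a': [3/5 + 2/5*3/5, 3/5 + 2/5*1/1) = [21/25, 1/1) <- contains code 23/25
  emit 'a', narrow to [21/25, 1/1)

Answer: symbol=a low=3/5 high=1/1
symbol=a low=21/25 high=1/1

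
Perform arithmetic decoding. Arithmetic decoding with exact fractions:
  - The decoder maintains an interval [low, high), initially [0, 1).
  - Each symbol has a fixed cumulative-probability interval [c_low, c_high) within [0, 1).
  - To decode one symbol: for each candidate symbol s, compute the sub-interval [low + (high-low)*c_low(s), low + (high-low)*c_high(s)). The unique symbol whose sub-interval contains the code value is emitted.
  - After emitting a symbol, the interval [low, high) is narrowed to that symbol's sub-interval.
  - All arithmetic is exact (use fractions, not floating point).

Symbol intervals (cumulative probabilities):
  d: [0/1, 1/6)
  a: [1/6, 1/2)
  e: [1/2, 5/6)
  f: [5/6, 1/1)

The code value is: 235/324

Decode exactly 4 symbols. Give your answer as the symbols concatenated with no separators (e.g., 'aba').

Answer: eeed

Derivation:
Step 1: interval [0/1, 1/1), width = 1/1 - 0/1 = 1/1
  'd': [0/1 + 1/1*0/1, 0/1 + 1/1*1/6) = [0/1, 1/6)
  'a': [0/1 + 1/1*1/6, 0/1 + 1/1*1/2) = [1/6, 1/2)
  'e': [0/1 + 1/1*1/2, 0/1 + 1/1*5/6) = [1/2, 5/6) <- contains code 235/324
  'f': [0/1 + 1/1*5/6, 0/1 + 1/1*1/1) = [5/6, 1/1)
  emit 'e', narrow to [1/2, 5/6)
Step 2: interval [1/2, 5/6), width = 5/6 - 1/2 = 1/3
  'd': [1/2 + 1/3*0/1, 1/2 + 1/3*1/6) = [1/2, 5/9)
  'a': [1/2 + 1/3*1/6, 1/2 + 1/3*1/2) = [5/9, 2/3)
  'e': [1/2 + 1/3*1/2, 1/2 + 1/3*5/6) = [2/3, 7/9) <- contains code 235/324
  'f': [1/2 + 1/3*5/6, 1/2 + 1/3*1/1) = [7/9, 5/6)
  emit 'e', narrow to [2/3, 7/9)
Step 3: interval [2/3, 7/9), width = 7/9 - 2/3 = 1/9
  'd': [2/3 + 1/9*0/1, 2/3 + 1/9*1/6) = [2/3, 37/54)
  'a': [2/3 + 1/9*1/6, 2/3 + 1/9*1/2) = [37/54, 13/18)
  'e': [2/3 + 1/9*1/2, 2/3 + 1/9*5/6) = [13/18, 41/54) <- contains code 235/324
  'f': [2/3 + 1/9*5/6, 2/3 + 1/9*1/1) = [41/54, 7/9)
  emit 'e', narrow to [13/18, 41/54)
Step 4: interval [13/18, 41/54), width = 41/54 - 13/18 = 1/27
  'd': [13/18 + 1/27*0/1, 13/18 + 1/27*1/6) = [13/18, 59/81) <- contains code 235/324
  'a': [13/18 + 1/27*1/6, 13/18 + 1/27*1/2) = [59/81, 20/27)
  'e': [13/18 + 1/27*1/2, 13/18 + 1/27*5/6) = [20/27, 61/81)
  'f': [13/18 + 1/27*5/6, 13/18 + 1/27*1/1) = [61/81, 41/54)
  emit 'd', narrow to [13/18, 59/81)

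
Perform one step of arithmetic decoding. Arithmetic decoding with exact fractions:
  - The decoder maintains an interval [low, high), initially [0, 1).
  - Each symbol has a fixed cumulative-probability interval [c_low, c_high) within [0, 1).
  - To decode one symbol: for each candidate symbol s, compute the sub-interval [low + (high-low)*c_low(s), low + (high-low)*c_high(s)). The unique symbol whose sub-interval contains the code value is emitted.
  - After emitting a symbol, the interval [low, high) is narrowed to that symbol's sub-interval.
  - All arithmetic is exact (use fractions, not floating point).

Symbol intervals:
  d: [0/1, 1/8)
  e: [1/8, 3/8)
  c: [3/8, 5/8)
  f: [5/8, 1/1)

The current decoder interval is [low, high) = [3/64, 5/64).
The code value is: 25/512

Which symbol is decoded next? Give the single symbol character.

Answer: d

Derivation:
Interval width = high − low = 5/64 − 3/64 = 1/32
Scaled code = (code − low) / width = (25/512 − 3/64) / 1/32 = 1/16
  d: [0/1, 1/8) ← scaled code falls here ✓
  e: [1/8, 3/8) 
  c: [3/8, 5/8) 
  f: [5/8, 1/1) 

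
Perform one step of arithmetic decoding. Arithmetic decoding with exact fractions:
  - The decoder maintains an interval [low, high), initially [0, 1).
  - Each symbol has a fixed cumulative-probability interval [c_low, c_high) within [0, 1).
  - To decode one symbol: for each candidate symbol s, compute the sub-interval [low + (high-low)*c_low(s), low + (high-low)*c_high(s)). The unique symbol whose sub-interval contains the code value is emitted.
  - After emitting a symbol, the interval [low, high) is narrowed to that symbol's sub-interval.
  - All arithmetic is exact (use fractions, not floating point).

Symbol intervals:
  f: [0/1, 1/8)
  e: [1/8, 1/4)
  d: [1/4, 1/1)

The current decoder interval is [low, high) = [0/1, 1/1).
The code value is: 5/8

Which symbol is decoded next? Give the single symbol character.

Answer: d

Derivation:
Interval width = high − low = 1/1 − 0/1 = 1/1
Scaled code = (code − low) / width = (5/8 − 0/1) / 1/1 = 5/8
  f: [0/1, 1/8) 
  e: [1/8, 1/4) 
  d: [1/4, 1/1) ← scaled code falls here ✓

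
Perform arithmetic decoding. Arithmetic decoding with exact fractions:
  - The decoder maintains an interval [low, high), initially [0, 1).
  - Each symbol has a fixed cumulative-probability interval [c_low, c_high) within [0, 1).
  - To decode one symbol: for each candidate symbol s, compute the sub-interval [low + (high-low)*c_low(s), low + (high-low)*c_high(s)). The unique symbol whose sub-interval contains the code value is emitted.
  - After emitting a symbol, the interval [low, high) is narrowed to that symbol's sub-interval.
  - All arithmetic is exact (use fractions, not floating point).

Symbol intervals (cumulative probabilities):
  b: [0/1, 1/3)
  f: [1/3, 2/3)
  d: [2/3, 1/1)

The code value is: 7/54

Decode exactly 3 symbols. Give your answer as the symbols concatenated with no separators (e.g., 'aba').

Step 1: interval [0/1, 1/1), width = 1/1 - 0/1 = 1/1
  'b': [0/1 + 1/1*0/1, 0/1 + 1/1*1/3) = [0/1, 1/3) <- contains code 7/54
  'f': [0/1 + 1/1*1/3, 0/1 + 1/1*2/3) = [1/3, 2/3)
  'd': [0/1 + 1/1*2/3, 0/1 + 1/1*1/1) = [2/3, 1/1)
  emit 'b', narrow to [0/1, 1/3)
Step 2: interval [0/1, 1/3), width = 1/3 - 0/1 = 1/3
  'b': [0/1 + 1/3*0/1, 0/1 + 1/3*1/3) = [0/1, 1/9)
  'f': [0/1 + 1/3*1/3, 0/1 + 1/3*2/3) = [1/9, 2/9) <- contains code 7/54
  'd': [0/1 + 1/3*2/3, 0/1 + 1/3*1/1) = [2/9, 1/3)
  emit 'f', narrow to [1/9, 2/9)
Step 3: interval [1/9, 2/9), width = 2/9 - 1/9 = 1/9
  'b': [1/9 + 1/9*0/1, 1/9 + 1/9*1/3) = [1/9, 4/27) <- contains code 7/54
  'f': [1/9 + 1/9*1/3, 1/9 + 1/9*2/3) = [4/27, 5/27)
  'd': [1/9 + 1/9*2/3, 1/9 + 1/9*1/1) = [5/27, 2/9)
  emit 'b', narrow to [1/9, 4/27)

Answer: bfb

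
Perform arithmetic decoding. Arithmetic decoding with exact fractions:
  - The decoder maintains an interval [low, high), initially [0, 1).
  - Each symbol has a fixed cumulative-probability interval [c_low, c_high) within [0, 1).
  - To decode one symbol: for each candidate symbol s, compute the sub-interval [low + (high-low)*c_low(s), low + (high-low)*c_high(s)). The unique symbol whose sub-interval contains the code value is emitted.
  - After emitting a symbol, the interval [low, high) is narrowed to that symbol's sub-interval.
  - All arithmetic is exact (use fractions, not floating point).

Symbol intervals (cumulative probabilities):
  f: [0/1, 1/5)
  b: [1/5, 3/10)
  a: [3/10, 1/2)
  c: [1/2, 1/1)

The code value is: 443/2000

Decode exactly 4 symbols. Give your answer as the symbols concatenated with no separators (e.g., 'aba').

Answer: bbfc

Derivation:
Step 1: interval [0/1, 1/1), width = 1/1 - 0/1 = 1/1
  'f': [0/1 + 1/1*0/1, 0/1 + 1/1*1/5) = [0/1, 1/5)
  'b': [0/1 + 1/1*1/5, 0/1 + 1/1*3/10) = [1/5, 3/10) <- contains code 443/2000
  'a': [0/1 + 1/1*3/10, 0/1 + 1/1*1/2) = [3/10, 1/2)
  'c': [0/1 + 1/1*1/2, 0/1 + 1/1*1/1) = [1/2, 1/1)
  emit 'b', narrow to [1/5, 3/10)
Step 2: interval [1/5, 3/10), width = 3/10 - 1/5 = 1/10
  'f': [1/5 + 1/10*0/1, 1/5 + 1/10*1/5) = [1/5, 11/50)
  'b': [1/5 + 1/10*1/5, 1/5 + 1/10*3/10) = [11/50, 23/100) <- contains code 443/2000
  'a': [1/5 + 1/10*3/10, 1/5 + 1/10*1/2) = [23/100, 1/4)
  'c': [1/5 + 1/10*1/2, 1/5 + 1/10*1/1) = [1/4, 3/10)
  emit 'b', narrow to [11/50, 23/100)
Step 3: interval [11/50, 23/100), width = 23/100 - 11/50 = 1/100
  'f': [11/50 + 1/100*0/1, 11/50 + 1/100*1/5) = [11/50, 111/500) <- contains code 443/2000
  'b': [11/50 + 1/100*1/5, 11/50 + 1/100*3/10) = [111/500, 223/1000)
  'a': [11/50 + 1/100*3/10, 11/50 + 1/100*1/2) = [223/1000, 9/40)
  'c': [11/50 + 1/100*1/2, 11/50 + 1/100*1/1) = [9/40, 23/100)
  emit 'f', narrow to [11/50, 111/500)
Step 4: interval [11/50, 111/500), width = 111/500 - 11/50 = 1/500
  'f': [11/50 + 1/500*0/1, 11/50 + 1/500*1/5) = [11/50, 551/2500)
  'b': [11/50 + 1/500*1/5, 11/50 + 1/500*3/10) = [551/2500, 1103/5000)
  'a': [11/50 + 1/500*3/10, 11/50 + 1/500*1/2) = [1103/5000, 221/1000)
  'c': [11/50 + 1/500*1/2, 11/50 + 1/500*1/1) = [221/1000, 111/500) <- contains code 443/2000
  emit 'c', narrow to [221/1000, 111/500)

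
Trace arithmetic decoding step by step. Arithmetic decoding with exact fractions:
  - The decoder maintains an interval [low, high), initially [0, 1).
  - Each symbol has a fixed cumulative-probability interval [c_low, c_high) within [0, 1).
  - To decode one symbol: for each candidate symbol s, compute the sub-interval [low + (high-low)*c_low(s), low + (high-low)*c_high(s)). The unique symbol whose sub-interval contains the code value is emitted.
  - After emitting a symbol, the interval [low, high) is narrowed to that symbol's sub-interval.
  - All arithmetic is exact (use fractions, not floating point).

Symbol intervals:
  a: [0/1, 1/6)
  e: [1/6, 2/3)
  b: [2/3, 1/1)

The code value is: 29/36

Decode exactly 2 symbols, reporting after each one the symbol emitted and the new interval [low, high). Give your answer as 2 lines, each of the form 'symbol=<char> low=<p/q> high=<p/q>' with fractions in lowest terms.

Answer: symbol=b low=2/3 high=1/1
symbol=e low=13/18 high=8/9

Derivation:
Step 1: interval [0/1, 1/1), width = 1/1 - 0/1 = 1/1
  'a': [0/1 + 1/1*0/1, 0/1 + 1/1*1/6) = [0/1, 1/6)
  'e': [0/1 + 1/1*1/6, 0/1 + 1/1*2/3) = [1/6, 2/3)
  'b': [0/1 + 1/1*2/3, 0/1 + 1/1*1/1) = [2/3, 1/1) <- contains code 29/36
  emit 'b', narrow to [2/3, 1/1)
Step 2: interval [2/3, 1/1), width = 1/1 - 2/3 = 1/3
  'a': [2/3 + 1/3*0/1, 2/3 + 1/3*1/6) = [2/3, 13/18)
  'e': [2/3 + 1/3*1/6, 2/3 + 1/3*2/3) = [13/18, 8/9) <- contains code 29/36
  'b': [2/3 + 1/3*2/3, 2/3 + 1/3*1/1) = [8/9, 1/1)
  emit 'e', narrow to [13/18, 8/9)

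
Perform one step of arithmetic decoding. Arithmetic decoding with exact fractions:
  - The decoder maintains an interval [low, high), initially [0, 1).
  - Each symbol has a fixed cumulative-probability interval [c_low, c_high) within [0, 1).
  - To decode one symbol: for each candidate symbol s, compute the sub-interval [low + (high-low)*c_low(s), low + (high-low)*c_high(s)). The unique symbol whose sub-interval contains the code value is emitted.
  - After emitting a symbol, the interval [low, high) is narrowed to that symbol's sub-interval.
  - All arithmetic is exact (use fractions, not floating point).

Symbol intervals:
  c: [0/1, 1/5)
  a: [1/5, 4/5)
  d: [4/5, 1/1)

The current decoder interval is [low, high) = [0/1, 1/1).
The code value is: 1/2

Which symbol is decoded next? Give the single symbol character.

Answer: a

Derivation:
Interval width = high − low = 1/1 − 0/1 = 1/1
Scaled code = (code − low) / width = (1/2 − 0/1) / 1/1 = 1/2
  c: [0/1, 1/5) 
  a: [1/5, 4/5) ← scaled code falls here ✓
  d: [4/5, 1/1) 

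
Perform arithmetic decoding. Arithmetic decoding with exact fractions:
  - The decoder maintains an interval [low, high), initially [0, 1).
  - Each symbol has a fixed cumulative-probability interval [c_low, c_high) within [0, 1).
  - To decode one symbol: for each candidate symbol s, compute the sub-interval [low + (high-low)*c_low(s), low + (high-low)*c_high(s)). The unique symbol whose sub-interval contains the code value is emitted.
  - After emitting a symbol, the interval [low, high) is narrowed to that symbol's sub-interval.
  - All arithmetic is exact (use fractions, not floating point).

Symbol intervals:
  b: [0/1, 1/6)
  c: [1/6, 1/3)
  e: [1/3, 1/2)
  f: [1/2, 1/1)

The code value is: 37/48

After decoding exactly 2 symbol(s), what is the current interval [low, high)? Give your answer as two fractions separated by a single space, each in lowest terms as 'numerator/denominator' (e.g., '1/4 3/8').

Answer: 3/4 1/1

Derivation:
Step 1: interval [0/1, 1/1), width = 1/1 - 0/1 = 1/1
  'b': [0/1 + 1/1*0/1, 0/1 + 1/1*1/6) = [0/1, 1/6)
  'c': [0/1 + 1/1*1/6, 0/1 + 1/1*1/3) = [1/6, 1/3)
  'e': [0/1 + 1/1*1/3, 0/1 + 1/1*1/2) = [1/3, 1/2)
  'f': [0/1 + 1/1*1/2, 0/1 + 1/1*1/1) = [1/2, 1/1) <- contains code 37/48
  emit 'f', narrow to [1/2, 1/1)
Step 2: interval [1/2, 1/1), width = 1/1 - 1/2 = 1/2
  'b': [1/2 + 1/2*0/1, 1/2 + 1/2*1/6) = [1/2, 7/12)
  'c': [1/2 + 1/2*1/6, 1/2 + 1/2*1/3) = [7/12, 2/3)
  'e': [1/2 + 1/2*1/3, 1/2 + 1/2*1/2) = [2/3, 3/4)
  'f': [1/2 + 1/2*1/2, 1/2 + 1/2*1/1) = [3/4, 1/1) <- contains code 37/48
  emit 'f', narrow to [3/4, 1/1)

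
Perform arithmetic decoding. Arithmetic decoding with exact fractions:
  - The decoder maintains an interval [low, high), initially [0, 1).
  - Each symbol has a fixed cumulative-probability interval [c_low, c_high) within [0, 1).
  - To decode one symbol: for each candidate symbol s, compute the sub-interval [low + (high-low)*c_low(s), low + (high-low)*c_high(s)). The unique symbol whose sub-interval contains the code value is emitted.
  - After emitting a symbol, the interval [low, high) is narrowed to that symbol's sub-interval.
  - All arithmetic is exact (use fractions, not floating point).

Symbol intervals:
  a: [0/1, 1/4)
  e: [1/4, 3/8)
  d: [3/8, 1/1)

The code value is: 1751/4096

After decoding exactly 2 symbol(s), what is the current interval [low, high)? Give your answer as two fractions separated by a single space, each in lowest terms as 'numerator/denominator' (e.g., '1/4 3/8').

Step 1: interval [0/1, 1/1), width = 1/1 - 0/1 = 1/1
  'a': [0/1 + 1/1*0/1, 0/1 + 1/1*1/4) = [0/1, 1/4)
  'e': [0/1 + 1/1*1/4, 0/1 + 1/1*3/8) = [1/4, 3/8)
  'd': [0/1 + 1/1*3/8, 0/1 + 1/1*1/1) = [3/8, 1/1) <- contains code 1751/4096
  emit 'd', narrow to [3/8, 1/1)
Step 2: interval [3/8, 1/1), width = 1/1 - 3/8 = 5/8
  'a': [3/8 + 5/8*0/1, 3/8 + 5/8*1/4) = [3/8, 17/32) <- contains code 1751/4096
  'e': [3/8 + 5/8*1/4, 3/8 + 5/8*3/8) = [17/32, 39/64)
  'd': [3/8 + 5/8*3/8, 3/8 + 5/8*1/1) = [39/64, 1/1)
  emit 'a', narrow to [3/8, 17/32)

Answer: 3/8 17/32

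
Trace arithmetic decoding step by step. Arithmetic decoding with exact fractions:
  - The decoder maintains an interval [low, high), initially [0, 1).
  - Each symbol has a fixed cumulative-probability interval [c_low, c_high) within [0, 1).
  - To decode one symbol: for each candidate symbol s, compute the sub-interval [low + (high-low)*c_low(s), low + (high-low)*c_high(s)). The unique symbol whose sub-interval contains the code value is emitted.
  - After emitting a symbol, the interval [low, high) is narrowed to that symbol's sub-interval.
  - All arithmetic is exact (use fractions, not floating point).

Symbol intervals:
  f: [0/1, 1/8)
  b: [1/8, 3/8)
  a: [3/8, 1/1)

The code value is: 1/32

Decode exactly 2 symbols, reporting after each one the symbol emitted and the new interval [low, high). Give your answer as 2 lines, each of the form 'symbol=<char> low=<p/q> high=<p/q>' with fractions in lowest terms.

Step 1: interval [0/1, 1/1), width = 1/1 - 0/1 = 1/1
  'f': [0/1 + 1/1*0/1, 0/1 + 1/1*1/8) = [0/1, 1/8) <- contains code 1/32
  'b': [0/1 + 1/1*1/8, 0/1 + 1/1*3/8) = [1/8, 3/8)
  'a': [0/1 + 1/1*3/8, 0/1 + 1/1*1/1) = [3/8, 1/1)
  emit 'f', narrow to [0/1, 1/8)
Step 2: interval [0/1, 1/8), width = 1/8 - 0/1 = 1/8
  'f': [0/1 + 1/8*0/1, 0/1 + 1/8*1/8) = [0/1, 1/64)
  'b': [0/1 + 1/8*1/8, 0/1 + 1/8*3/8) = [1/64, 3/64) <- contains code 1/32
  'a': [0/1 + 1/8*3/8, 0/1 + 1/8*1/1) = [3/64, 1/8)
  emit 'b', narrow to [1/64, 3/64)

Answer: symbol=f low=0/1 high=1/8
symbol=b low=1/64 high=3/64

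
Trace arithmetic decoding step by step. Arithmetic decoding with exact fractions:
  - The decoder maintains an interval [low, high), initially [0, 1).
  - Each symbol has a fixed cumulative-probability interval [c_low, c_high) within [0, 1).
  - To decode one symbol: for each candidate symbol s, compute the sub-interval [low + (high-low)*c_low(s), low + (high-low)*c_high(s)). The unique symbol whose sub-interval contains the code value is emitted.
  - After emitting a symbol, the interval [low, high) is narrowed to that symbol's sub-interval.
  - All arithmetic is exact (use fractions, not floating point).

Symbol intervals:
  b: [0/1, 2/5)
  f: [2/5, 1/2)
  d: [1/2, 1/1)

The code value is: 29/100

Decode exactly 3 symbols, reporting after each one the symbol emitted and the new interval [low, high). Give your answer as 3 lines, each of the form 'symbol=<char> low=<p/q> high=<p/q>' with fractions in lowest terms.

Answer: symbol=b low=0/1 high=2/5
symbol=d low=1/5 high=2/5
symbol=f low=7/25 high=3/10

Derivation:
Step 1: interval [0/1, 1/1), width = 1/1 - 0/1 = 1/1
  'b': [0/1 + 1/1*0/1, 0/1 + 1/1*2/5) = [0/1, 2/5) <- contains code 29/100
  'f': [0/1 + 1/1*2/5, 0/1 + 1/1*1/2) = [2/5, 1/2)
  'd': [0/1 + 1/1*1/2, 0/1 + 1/1*1/1) = [1/2, 1/1)
  emit 'b', narrow to [0/1, 2/5)
Step 2: interval [0/1, 2/5), width = 2/5 - 0/1 = 2/5
  'b': [0/1 + 2/5*0/1, 0/1 + 2/5*2/5) = [0/1, 4/25)
  'f': [0/1 + 2/5*2/5, 0/1 + 2/5*1/2) = [4/25, 1/5)
  'd': [0/1 + 2/5*1/2, 0/1 + 2/5*1/1) = [1/5, 2/5) <- contains code 29/100
  emit 'd', narrow to [1/5, 2/5)
Step 3: interval [1/5, 2/5), width = 2/5 - 1/5 = 1/5
  'b': [1/5 + 1/5*0/1, 1/5 + 1/5*2/5) = [1/5, 7/25)
  'f': [1/5 + 1/5*2/5, 1/5 + 1/5*1/2) = [7/25, 3/10) <- contains code 29/100
  'd': [1/5 + 1/5*1/2, 1/5 + 1/5*1/1) = [3/10, 2/5)
  emit 'f', narrow to [7/25, 3/10)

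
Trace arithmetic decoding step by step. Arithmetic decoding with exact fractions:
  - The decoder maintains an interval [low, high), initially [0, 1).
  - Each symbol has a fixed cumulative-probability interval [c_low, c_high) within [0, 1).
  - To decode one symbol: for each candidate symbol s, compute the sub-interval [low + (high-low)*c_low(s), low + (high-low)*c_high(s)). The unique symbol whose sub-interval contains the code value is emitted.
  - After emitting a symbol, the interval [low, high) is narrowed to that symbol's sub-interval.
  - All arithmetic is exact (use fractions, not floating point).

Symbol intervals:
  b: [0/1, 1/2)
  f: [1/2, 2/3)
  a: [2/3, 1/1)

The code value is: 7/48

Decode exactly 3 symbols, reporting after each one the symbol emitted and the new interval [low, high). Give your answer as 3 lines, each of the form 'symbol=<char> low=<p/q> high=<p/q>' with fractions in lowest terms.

Answer: symbol=b low=0/1 high=1/2
symbol=b low=0/1 high=1/4
symbol=f low=1/8 high=1/6

Derivation:
Step 1: interval [0/1, 1/1), width = 1/1 - 0/1 = 1/1
  'b': [0/1 + 1/1*0/1, 0/1 + 1/1*1/2) = [0/1, 1/2) <- contains code 7/48
  'f': [0/1 + 1/1*1/2, 0/1 + 1/1*2/3) = [1/2, 2/3)
  'a': [0/1 + 1/1*2/3, 0/1 + 1/1*1/1) = [2/3, 1/1)
  emit 'b', narrow to [0/1, 1/2)
Step 2: interval [0/1, 1/2), width = 1/2 - 0/1 = 1/2
  'b': [0/1 + 1/2*0/1, 0/1 + 1/2*1/2) = [0/1, 1/4) <- contains code 7/48
  'f': [0/1 + 1/2*1/2, 0/1 + 1/2*2/3) = [1/4, 1/3)
  'a': [0/1 + 1/2*2/3, 0/1 + 1/2*1/1) = [1/3, 1/2)
  emit 'b', narrow to [0/1, 1/4)
Step 3: interval [0/1, 1/4), width = 1/4 - 0/1 = 1/4
  'b': [0/1 + 1/4*0/1, 0/1 + 1/4*1/2) = [0/1, 1/8)
  'f': [0/1 + 1/4*1/2, 0/1 + 1/4*2/3) = [1/8, 1/6) <- contains code 7/48
  'a': [0/1 + 1/4*2/3, 0/1 + 1/4*1/1) = [1/6, 1/4)
  emit 'f', narrow to [1/8, 1/6)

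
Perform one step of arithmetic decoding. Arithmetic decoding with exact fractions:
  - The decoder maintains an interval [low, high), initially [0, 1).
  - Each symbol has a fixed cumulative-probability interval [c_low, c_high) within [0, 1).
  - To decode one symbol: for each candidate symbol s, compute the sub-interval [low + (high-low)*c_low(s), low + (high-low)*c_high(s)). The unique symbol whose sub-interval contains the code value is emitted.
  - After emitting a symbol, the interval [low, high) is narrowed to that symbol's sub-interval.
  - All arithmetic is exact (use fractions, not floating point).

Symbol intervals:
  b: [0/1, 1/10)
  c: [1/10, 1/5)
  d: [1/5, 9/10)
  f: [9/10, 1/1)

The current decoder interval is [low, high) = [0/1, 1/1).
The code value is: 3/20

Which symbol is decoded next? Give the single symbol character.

Answer: c

Derivation:
Interval width = high − low = 1/1 − 0/1 = 1/1
Scaled code = (code − low) / width = (3/20 − 0/1) / 1/1 = 3/20
  b: [0/1, 1/10) 
  c: [1/10, 1/5) ← scaled code falls here ✓
  d: [1/5, 9/10) 
  f: [9/10, 1/1) 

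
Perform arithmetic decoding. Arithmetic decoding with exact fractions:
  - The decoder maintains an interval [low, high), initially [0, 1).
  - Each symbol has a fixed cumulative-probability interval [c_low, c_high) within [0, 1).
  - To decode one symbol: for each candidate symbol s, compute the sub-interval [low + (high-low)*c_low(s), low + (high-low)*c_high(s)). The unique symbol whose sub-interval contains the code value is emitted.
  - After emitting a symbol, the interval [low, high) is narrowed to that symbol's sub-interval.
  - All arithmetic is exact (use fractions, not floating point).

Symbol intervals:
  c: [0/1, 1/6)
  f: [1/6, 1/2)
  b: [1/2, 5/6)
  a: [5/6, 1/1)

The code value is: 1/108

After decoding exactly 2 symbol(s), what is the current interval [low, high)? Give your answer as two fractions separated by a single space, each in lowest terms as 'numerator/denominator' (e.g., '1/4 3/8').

Step 1: interval [0/1, 1/1), width = 1/1 - 0/1 = 1/1
  'c': [0/1 + 1/1*0/1, 0/1 + 1/1*1/6) = [0/1, 1/6) <- contains code 1/108
  'f': [0/1 + 1/1*1/6, 0/1 + 1/1*1/2) = [1/6, 1/2)
  'b': [0/1 + 1/1*1/2, 0/1 + 1/1*5/6) = [1/2, 5/6)
  'a': [0/1 + 1/1*5/6, 0/1 + 1/1*1/1) = [5/6, 1/1)
  emit 'c', narrow to [0/1, 1/6)
Step 2: interval [0/1, 1/6), width = 1/6 - 0/1 = 1/6
  'c': [0/1 + 1/6*0/1, 0/1 + 1/6*1/6) = [0/1, 1/36) <- contains code 1/108
  'f': [0/1 + 1/6*1/6, 0/1 + 1/6*1/2) = [1/36, 1/12)
  'b': [0/1 + 1/6*1/2, 0/1 + 1/6*5/6) = [1/12, 5/36)
  'a': [0/1 + 1/6*5/6, 0/1 + 1/6*1/1) = [5/36, 1/6)
  emit 'c', narrow to [0/1, 1/36)

Answer: 0/1 1/36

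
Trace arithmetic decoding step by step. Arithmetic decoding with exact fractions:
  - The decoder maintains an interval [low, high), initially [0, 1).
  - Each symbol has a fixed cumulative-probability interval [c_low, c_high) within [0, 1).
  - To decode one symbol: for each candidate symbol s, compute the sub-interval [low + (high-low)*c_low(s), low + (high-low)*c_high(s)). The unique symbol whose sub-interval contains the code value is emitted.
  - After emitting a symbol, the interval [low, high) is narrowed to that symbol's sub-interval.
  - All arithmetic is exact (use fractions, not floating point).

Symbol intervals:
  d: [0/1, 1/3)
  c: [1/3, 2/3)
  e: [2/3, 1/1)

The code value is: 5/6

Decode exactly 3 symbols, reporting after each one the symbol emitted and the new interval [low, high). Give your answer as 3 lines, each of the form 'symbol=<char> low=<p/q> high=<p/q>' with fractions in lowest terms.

Step 1: interval [0/1, 1/1), width = 1/1 - 0/1 = 1/1
  'd': [0/1 + 1/1*0/1, 0/1 + 1/1*1/3) = [0/1, 1/3)
  'c': [0/1 + 1/1*1/3, 0/1 + 1/1*2/3) = [1/3, 2/3)
  'e': [0/1 + 1/1*2/3, 0/1 + 1/1*1/1) = [2/3, 1/1) <- contains code 5/6
  emit 'e', narrow to [2/3, 1/1)
Step 2: interval [2/3, 1/1), width = 1/1 - 2/3 = 1/3
  'd': [2/3 + 1/3*0/1, 2/3 + 1/3*1/3) = [2/3, 7/9)
  'c': [2/3 + 1/3*1/3, 2/3 + 1/3*2/3) = [7/9, 8/9) <- contains code 5/6
  'e': [2/3 + 1/3*2/3, 2/3 + 1/3*1/1) = [8/9, 1/1)
  emit 'c', narrow to [7/9, 8/9)
Step 3: interval [7/9, 8/9), width = 8/9 - 7/9 = 1/9
  'd': [7/9 + 1/9*0/1, 7/9 + 1/9*1/3) = [7/9, 22/27)
  'c': [7/9 + 1/9*1/3, 7/9 + 1/9*2/3) = [22/27, 23/27) <- contains code 5/6
  'e': [7/9 + 1/9*2/3, 7/9 + 1/9*1/1) = [23/27, 8/9)
  emit 'c', narrow to [22/27, 23/27)

Answer: symbol=e low=2/3 high=1/1
symbol=c low=7/9 high=8/9
symbol=c low=22/27 high=23/27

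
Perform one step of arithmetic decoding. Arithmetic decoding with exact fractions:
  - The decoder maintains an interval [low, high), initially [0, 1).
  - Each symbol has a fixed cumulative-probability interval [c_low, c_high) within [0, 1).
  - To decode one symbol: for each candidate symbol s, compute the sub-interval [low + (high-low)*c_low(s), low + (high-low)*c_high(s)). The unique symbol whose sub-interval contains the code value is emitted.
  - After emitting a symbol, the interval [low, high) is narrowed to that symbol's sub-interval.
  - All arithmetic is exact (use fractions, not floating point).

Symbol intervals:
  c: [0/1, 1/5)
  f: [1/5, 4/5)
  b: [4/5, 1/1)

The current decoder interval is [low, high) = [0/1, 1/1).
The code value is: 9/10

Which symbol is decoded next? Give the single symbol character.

Interval width = high − low = 1/1 − 0/1 = 1/1
Scaled code = (code − low) / width = (9/10 − 0/1) / 1/1 = 9/10
  c: [0/1, 1/5) 
  f: [1/5, 4/5) 
  b: [4/5, 1/1) ← scaled code falls here ✓

Answer: b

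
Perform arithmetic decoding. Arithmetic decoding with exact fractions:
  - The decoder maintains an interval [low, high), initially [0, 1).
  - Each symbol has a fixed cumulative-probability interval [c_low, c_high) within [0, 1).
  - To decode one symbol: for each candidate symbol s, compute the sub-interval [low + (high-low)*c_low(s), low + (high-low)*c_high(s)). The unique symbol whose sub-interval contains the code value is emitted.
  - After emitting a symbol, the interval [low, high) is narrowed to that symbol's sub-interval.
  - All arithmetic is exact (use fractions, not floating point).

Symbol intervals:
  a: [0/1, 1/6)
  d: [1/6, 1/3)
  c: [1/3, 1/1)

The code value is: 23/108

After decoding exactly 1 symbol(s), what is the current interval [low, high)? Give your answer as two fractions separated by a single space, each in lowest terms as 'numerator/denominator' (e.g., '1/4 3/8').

Step 1: interval [0/1, 1/1), width = 1/1 - 0/1 = 1/1
  'a': [0/1 + 1/1*0/1, 0/1 + 1/1*1/6) = [0/1, 1/6)
  'd': [0/1 + 1/1*1/6, 0/1 + 1/1*1/3) = [1/6, 1/3) <- contains code 23/108
  'c': [0/1 + 1/1*1/3, 0/1 + 1/1*1/1) = [1/3, 1/1)
  emit 'd', narrow to [1/6, 1/3)

Answer: 1/6 1/3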